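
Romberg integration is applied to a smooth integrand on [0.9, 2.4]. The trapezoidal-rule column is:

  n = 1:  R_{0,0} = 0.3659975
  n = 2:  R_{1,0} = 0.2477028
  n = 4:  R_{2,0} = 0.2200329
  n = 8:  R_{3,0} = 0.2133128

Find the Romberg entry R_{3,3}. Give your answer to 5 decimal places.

0.21109

R_{1,1} = (4·0.2477028 − 0.3659975) / 3 = 0.2082712
R_{2,1} = 0.2200329 + (0.2200329 − 0.2477028)/3 = 0.2108096
R_{3,1} = 0.2133128 + (0.2133128 − 0.2200329)/3 = 0.2110728
R_{2,2} = 0.2108096 + (0.2108096 − 0.2082712)/15 = 0.2109788
R_{3,2} = 0.2110728 + (0.2110728 − 0.2108096)/15 = 0.2110903
R_{3,3} = (64·0.2110903 − 0.2109788) / 63 = 0.2110921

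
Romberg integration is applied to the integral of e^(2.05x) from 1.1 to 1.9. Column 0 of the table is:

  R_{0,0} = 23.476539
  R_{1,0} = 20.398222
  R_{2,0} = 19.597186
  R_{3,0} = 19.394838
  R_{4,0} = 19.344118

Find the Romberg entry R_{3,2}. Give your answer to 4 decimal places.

R_{2,1} = 19.597186 + (19.597186 − 20.398222)/3 = 19.330174
R_{3,1} = (4·19.394838 − 19.597186) / 3 = 19.327389
R_{3,2} = 19.327389 + (19.327389 − 19.330174)/15 = 19.327203
(Column j=1 coincides with Simpson's rule on the same nodes.)

19.3272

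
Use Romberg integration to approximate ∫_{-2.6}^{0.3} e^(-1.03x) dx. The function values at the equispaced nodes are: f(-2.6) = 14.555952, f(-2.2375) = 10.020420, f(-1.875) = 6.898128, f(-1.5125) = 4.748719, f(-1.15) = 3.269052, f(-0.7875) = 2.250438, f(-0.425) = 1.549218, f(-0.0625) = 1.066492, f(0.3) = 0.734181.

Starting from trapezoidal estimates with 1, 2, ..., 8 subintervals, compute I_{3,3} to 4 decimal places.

13.4192

I_{0,0} (trapezoid, 1 panel, h=2.9000): 22.170693
I_{1,0} (trapezoid, 2 panels, h=1.4500): 15.825472
I_{2,0} (trapezoid, 4 panels, h=0.7250): 14.037062
I_{3,0} (trapezoid, 8 panels, h=0.3625): 13.574731
I_{1,1} = 15.825472 + (15.825472 − 22.170693)/3 = 13.710398
I_{2,1} = 14.037062 + (14.037062 − 15.825472)/3 = 13.440925
I_{3,1} = 13.574731 + (13.574731 − 14.037062)/3 = 13.420621
I_{2,2} = 13.440925 + (13.440925 − 13.710398)/15 = 13.422960
I_{3,2} = 13.420621 + (13.420621 − 13.440925)/15 = 13.419267
I_{3,3} = 13.419267 + (13.419267 − 13.422960)/63 = 13.419208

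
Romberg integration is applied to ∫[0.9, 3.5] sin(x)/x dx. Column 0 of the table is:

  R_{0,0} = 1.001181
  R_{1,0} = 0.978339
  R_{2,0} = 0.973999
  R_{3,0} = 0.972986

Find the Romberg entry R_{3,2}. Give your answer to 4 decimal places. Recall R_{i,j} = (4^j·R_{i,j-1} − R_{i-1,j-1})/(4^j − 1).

0.9727

R_{2,1} = 0.973999 + (0.973999 − 0.978339)/3 = 0.972552
R_{3,1} = 0.972986 + (0.972986 − 0.973999)/3 = 0.972648
R_{3,2} = (16·0.972648 − 0.972552) / 15 = 0.972654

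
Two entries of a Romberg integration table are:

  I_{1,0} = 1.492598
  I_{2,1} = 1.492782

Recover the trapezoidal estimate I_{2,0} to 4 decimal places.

1.4927

From I_{2,1} = (4·I_{2,0} − I_{1,0})/3, solve for I_{2,0}:
4·I_{2,0} = 3·1.492782 + 1.492598 = 5.970944
I_{2,0} = 1.492736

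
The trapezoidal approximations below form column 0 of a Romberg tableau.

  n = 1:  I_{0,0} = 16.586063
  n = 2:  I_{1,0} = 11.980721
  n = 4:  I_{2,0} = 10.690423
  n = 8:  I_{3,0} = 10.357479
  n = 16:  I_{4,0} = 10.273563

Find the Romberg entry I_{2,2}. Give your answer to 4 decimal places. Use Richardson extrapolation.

Richardson extrapolation on the trapezoidal column (denominator 4−1=3):
I_{1,1} = (4·11.980721 − 16.586063) / 3 = 10.445607
I_{2,1} = (4·10.690423 − 11.980721) / 3 = 10.260324
I_{2,2} = 10.260324 + (10.260324 − 10.445607)/15 = 10.247972

10.2480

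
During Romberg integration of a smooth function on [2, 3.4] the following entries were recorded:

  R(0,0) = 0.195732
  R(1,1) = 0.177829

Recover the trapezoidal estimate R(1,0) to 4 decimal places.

From R(1,1) = (4·R(1,0) − R(0,0))/3, solve for R(1,0):
4·R(1,0) = 3·0.177829 + 0.195732 = 0.729219
R(1,0) = 0.182305

0.1823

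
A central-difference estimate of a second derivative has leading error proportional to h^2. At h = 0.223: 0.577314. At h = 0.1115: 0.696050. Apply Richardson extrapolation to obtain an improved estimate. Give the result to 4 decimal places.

The leading error scales as h^2; refining by a factor of 2 reduces it by 2^2 = 4.
Extrapolated value = (4·A(h/2) − A(h)) / (4 − 1)
= (4·0.696050 − 0.577314) / 3
= 2.206886 / 3 = 0.735629

0.7356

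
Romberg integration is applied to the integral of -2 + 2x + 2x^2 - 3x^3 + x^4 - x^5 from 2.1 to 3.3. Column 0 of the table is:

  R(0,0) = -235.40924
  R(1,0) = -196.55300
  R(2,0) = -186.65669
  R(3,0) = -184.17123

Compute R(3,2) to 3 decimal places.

Richardson extrapolation on the trapezoidal column (denominator 4−1=3):
R(2,1) = (4·(-186.65669) − (-196.55300)) / 3 = -183.35792
R(3,1) = -184.17123 + (-184.17123 − (-186.65669))/3 = -183.34274
R(3,2) = -183.34274 + (-183.34274 − (-183.35792))/15 = -183.34173

-183.342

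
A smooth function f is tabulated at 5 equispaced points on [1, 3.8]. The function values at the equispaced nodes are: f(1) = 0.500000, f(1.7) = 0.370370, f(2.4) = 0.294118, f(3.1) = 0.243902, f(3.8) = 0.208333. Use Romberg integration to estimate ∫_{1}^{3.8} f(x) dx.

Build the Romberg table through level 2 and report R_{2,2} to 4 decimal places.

R_{0,0} (trapezoid, 1 panel, h=2.8000): 0.991666
R_{1,0} (trapezoid, 2 panels, h=1.4000): 0.907598
R_{2,0} (trapezoid, 4 panels, h=0.7000): 0.883790
R_{1,1} = 0.907598 + (0.907598 − 0.991666)/3 = 0.879575
R_{2,1} = 0.883790 + (0.883790 − 0.907598)/3 = 0.875854
R_{2,2} = 0.875854 + (0.875854 − 0.879575)/15 = 0.875606

0.8756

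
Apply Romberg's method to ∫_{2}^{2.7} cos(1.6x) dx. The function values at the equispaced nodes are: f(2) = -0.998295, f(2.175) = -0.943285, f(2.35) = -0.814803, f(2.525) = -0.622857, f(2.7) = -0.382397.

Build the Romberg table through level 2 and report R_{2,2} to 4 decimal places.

R_{0,0} (trapezoid, 1 panel, h=0.7000): -0.483242
R_{1,0} (trapezoid, 2 panels, h=0.3500): -0.526802
R_{2,0} (trapezoid, 4 panels, h=0.1750): -0.537476
R_{1,1} = -0.526802 + (-0.526802 − (-0.483242))/3 = -0.541322
R_{2,1} = -0.537476 + (-0.537476 − (-0.526802))/3 = -0.541034
R_{2,2} = -0.541034 + (-0.541034 − (-0.541322))/15 = -0.541015

-0.5410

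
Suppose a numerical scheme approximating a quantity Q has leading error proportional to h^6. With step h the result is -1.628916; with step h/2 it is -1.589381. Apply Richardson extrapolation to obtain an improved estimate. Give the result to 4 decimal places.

-1.5888

The leading error scales as h^6; refining by a factor of 2 reduces it by 2^6 = 64.
Extrapolated value = (64·A(h/2) − A(h)) / (64 − 1)
= (64·(-1.589381) − (-1.628916)) / 63
= -100.091468 / 63 = -1.588753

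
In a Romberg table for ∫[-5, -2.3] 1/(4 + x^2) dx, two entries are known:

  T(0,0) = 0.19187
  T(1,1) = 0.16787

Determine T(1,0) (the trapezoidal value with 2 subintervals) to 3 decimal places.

From T(1,1) = (4·T(1,0) − T(0,0))/3, solve for T(1,0):
4·T(1,0) = 3·0.16787 + 0.19187 = 0.69548
T(1,0) = 0.17387

0.174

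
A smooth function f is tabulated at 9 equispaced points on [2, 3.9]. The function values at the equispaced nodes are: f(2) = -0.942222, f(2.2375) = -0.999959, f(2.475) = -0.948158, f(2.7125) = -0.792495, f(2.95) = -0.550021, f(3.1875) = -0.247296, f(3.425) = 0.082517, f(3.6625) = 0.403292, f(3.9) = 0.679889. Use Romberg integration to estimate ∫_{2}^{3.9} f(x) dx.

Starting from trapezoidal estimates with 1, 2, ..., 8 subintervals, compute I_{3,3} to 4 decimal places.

I_{0,0} (trapezoid, 1 panel, h=1.9000): -0.249216
I_{1,0} (trapezoid, 2 panels, h=0.9500): -0.647128
I_{2,0} (trapezoid, 4 panels, h=0.4750): -0.734744
I_{3,0} (trapezoid, 8 panels, h=0.2375): -0.756031
I_{1,1} = -0.647128 + (-0.647128 − (-0.249216))/3 = -0.779765
I_{2,1} = -0.734744 + (-0.734744 − (-0.647128))/3 = -0.763949
I_{3,1} = -0.756031 + (-0.756031 − (-0.734744))/3 = -0.763127
I_{2,2} = -0.763949 + (-0.763949 − (-0.779765))/15 = -0.762895
I_{3,2} = -0.763127 + (-0.763127 − (-0.763949))/15 = -0.763072
I_{3,3} = -0.763072 + (-0.763072 − (-0.762895))/63 = -0.763075

-0.7631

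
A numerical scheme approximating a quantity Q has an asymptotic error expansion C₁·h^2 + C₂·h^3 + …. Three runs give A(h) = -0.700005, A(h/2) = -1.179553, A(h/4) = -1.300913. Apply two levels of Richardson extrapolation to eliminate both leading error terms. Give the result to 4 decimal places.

-1.3416

First eliminate the h^2 term (factor 2^2 = 4):
  B₁ = (4·(-1.179553) − (-0.700005))/3 = -1.339402
  B₂ = (4·(-1.300913) − (-1.179553))/3 = -1.341366
Then eliminate the h^3 term (factor 2^3 = 8):
  (8·(-1.341366) − (-1.339402))/7 = -1.341647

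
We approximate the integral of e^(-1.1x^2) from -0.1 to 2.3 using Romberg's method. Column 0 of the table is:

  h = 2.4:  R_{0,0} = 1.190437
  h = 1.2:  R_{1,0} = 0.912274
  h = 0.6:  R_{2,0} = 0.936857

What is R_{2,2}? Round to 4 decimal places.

Richardson extrapolation on the trapezoidal column (denominator 4−1=3):
R_{1,1} = (4·0.912274 − 1.190437) / 3 = 0.819553
R_{2,1} = 0.936857 + (0.936857 − 0.912274)/3 = 0.945051
R_{2,2} = (16·0.945051 − 0.819553) / 15 = 0.953418

0.9534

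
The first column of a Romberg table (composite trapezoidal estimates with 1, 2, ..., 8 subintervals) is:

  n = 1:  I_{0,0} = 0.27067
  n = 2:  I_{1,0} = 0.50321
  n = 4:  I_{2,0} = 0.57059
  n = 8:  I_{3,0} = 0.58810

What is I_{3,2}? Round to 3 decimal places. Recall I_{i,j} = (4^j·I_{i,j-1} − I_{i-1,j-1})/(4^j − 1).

0.594

Richardson extrapolation on the trapezoidal column (denominator 4−1=3):
I_{2,1} = 0.57059 + (0.57059 − 0.50321)/3 = 0.59305
I_{3,1} = (4·0.58810 − 0.57059) / 3 = 0.59394
I_{3,2} = (16·0.59394 − 0.59305) / 15 = 0.59400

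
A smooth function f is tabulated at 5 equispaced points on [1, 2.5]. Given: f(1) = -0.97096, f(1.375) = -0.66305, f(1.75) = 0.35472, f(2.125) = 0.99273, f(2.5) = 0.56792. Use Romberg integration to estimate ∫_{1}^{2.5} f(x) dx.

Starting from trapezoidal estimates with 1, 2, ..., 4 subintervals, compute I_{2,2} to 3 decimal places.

0.200

I_{0,0} (trapezoid, 1 panel, h=1.5000): -0.30228
I_{1,0} (trapezoid, 2 panels, h=0.7500): 0.11490
I_{2,0} (trapezoid, 4 panels, h=0.3750): 0.18108
I_{1,1} = 0.11490 + (0.11490 − (-0.30228))/3 = 0.25396
I_{2,1} = 0.18108 + (0.18108 − 0.11490)/3 = 0.20314
I_{2,2} = 0.20314 + (0.20314 − 0.25396)/15 = 0.19975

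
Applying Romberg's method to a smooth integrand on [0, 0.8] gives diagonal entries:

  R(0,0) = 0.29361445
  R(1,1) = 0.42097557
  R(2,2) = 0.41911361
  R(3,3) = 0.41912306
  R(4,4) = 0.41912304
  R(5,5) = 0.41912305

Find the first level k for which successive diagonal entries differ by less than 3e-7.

|R(1,1) − R(0,0)| = 0.12736112 ≥ 3e-7
|R(2,2) − R(1,1)| = 0.00186196 ≥ 3e-7
|R(3,3) − R(2,2)| = 0.00000945 ≥ 3e-7
|R(4,4) − R(3,3)| = 0.00000002 < 3e-7

k = 4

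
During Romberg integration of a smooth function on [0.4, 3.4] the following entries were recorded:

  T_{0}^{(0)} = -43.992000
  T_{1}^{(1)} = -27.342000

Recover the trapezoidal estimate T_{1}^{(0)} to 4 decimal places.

From T_{1}^{(1)} = (4·T_{1}^{(0)} − T_{0}^{(0)})/3, solve for T_{1}^{(0)}:
4·T_{1}^{(0)} = 3·(-27.342000) + (-43.992000) = -126.018000
T_{1}^{(0)} = -31.504500

-31.5045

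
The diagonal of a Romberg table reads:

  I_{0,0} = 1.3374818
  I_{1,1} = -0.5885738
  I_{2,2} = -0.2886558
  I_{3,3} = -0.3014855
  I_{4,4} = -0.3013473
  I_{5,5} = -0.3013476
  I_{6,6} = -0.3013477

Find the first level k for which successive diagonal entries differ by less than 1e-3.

k = 4

|I_{1,1} − I_{0,0}| = 1.9260556 ≥ 1e-3
|I_{2,2} − I_{1,1}| = 0.2999180 ≥ 1e-3
|I_{3,3} − I_{2,2}| = 0.0128297 ≥ 1e-3
|I_{4,4} − I_{3,3}| = 0.0001382 < 1e-3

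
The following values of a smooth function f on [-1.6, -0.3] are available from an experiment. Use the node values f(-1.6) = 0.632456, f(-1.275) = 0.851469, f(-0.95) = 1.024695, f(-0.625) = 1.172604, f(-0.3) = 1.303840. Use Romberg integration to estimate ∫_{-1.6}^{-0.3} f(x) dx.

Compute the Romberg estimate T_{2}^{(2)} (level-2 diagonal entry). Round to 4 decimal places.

T_{0}^{(0)} (trapezoid, 1 panel, h=1.3000): 1.258592
T_{1}^{(0)} (trapezoid, 2 panels, h=0.6500): 1.295348
T_{2}^{(0)} (trapezoid, 4 panels, h=0.3250): 1.305498
T_{1}^{(1)} = 1.295348 + (1.295348 − 1.258592)/3 = 1.307600
T_{2}^{(1)} = 1.305498 + (1.305498 − 1.295348)/3 = 1.308881
T_{2}^{(2)} = 1.308881 + (1.308881 − 1.307600)/15 = 1.308966

1.3090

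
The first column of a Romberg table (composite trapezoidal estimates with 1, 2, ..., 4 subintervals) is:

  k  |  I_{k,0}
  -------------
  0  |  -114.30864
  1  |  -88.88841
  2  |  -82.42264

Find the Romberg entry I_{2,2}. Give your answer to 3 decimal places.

-80.258

I_{1,1} = -88.88841 + (-88.88841 − (-114.30864))/3 = -80.41500
I_{2,1} = -82.42264 + (-82.42264 − (-88.88841))/3 = -80.26738
I_{2,2} = -80.26738 + (-80.26738 − (-80.41500))/15 = -80.25754
(Column j=1 coincides with Simpson's rule on the same nodes.)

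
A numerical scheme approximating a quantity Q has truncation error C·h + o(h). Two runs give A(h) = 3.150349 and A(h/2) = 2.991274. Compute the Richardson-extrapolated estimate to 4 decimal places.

The leading error scales as h; refining by a factor of 2 reduces it by 2^1 = 2.
Extrapolated value = (2·A(h/2) − A(h)) / (2 − 1)
= (2·2.991274 − 3.150349) / 1
= 2.832199 / 1 = 2.832199

2.8322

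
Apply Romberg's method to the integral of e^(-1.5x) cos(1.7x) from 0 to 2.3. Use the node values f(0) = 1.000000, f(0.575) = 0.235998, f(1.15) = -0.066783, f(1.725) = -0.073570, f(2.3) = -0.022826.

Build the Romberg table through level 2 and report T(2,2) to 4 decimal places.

T(0,0) (trapezoid, 1 panel, h=2.3000): 1.123750
T(1,0) (trapezoid, 2 panels, h=1.1500): 0.485075
T(2,0) (trapezoid, 4 panels, h=0.5750): 0.335933
T(1,1) = 0.485075 + (0.485075 − 1.123750)/3 = 0.272183
T(2,1) = 0.335933 + (0.335933 − 0.485075)/3 = 0.286219
T(2,2) = 0.286219 + (0.286219 − 0.272183)/15 = 0.287155

0.2872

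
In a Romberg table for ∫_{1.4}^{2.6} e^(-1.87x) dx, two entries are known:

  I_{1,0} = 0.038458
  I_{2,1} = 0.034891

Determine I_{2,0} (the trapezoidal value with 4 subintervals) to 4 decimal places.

0.0358

From I_{2,1} = (4·I_{2,0} − I_{1,0})/3, solve for I_{2,0}:
4·I_{2,0} = 3·0.034891 + 0.038458 = 0.143131
I_{2,0} = 0.035783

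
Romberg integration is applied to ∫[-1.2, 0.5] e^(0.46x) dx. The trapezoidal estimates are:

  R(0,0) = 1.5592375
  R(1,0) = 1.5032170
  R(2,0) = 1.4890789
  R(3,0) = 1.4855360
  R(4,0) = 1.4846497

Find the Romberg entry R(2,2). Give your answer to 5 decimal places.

1.48435

Richardson extrapolation on the trapezoidal column (denominator 4−1=3):
R(1,1) = (4·1.5032170 − 1.5592375) / 3 = 1.4845435
R(2,1) = 1.4890789 + (1.4890789 − 1.5032170)/3 = 1.4843662
R(2,2) = (16·1.4843662 − 1.4845435) / 15 = 1.4843544
(Column j=1 coincides with Simpson's rule on the same nodes.)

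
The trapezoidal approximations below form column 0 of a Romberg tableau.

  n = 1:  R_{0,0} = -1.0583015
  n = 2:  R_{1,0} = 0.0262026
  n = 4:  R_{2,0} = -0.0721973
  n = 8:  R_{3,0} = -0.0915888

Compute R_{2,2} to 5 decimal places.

-0.13784

R_{1,1} = 0.0262026 + (0.0262026 − (-1.0583015))/3 = 0.3877040
R_{2,1} = -0.0721973 + (-0.0721973 − 0.0262026)/3 = -0.1049973
R_{2,2} = (16·(-0.1049973) − 0.3877040) / 15 = -0.1378441
(Column j=1 coincides with Simpson's rule on the same nodes.)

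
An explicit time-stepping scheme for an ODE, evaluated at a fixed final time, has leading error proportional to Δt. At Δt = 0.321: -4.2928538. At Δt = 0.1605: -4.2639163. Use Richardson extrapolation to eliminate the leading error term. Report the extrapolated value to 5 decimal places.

-4.23498

Extrapolated value = (2·A(Δt/2) − A(Δt)) / (2 − 1)
= (2·(-4.2639163) − (-4.2928538)) / 1
= -4.2349788 / 1 = -4.2349788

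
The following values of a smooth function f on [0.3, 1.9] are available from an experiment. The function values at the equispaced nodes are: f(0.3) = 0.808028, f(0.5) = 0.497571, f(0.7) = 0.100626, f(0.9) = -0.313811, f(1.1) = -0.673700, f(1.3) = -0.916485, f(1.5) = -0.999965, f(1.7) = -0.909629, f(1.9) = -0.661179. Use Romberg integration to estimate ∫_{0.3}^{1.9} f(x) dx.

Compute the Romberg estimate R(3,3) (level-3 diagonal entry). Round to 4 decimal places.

R(0,0) (trapezoid, 1 panel, h=1.6000): 0.117479
R(1,0) (trapezoid, 2 panels, h=0.8000): -0.480220
R(2,0) (trapezoid, 4 panels, h=0.4000): -0.599846
R(3,0) (trapezoid, 8 panels, h=0.2000): -0.628394
R(1,1) = -0.480220 + (-0.480220 − 0.117479)/3 = -0.679453
R(2,1) = -0.599846 + (-0.599846 − (-0.480220))/3 = -0.639721
R(3,1) = -0.628394 + (-0.628394 − (-0.599846))/3 = -0.637910
R(2,2) = -0.639721 + (-0.639721 − (-0.679453))/15 = -0.637072
R(3,2) = -0.637910 + (-0.637910 − (-0.639721))/15 = -0.637789
R(3,3) = -0.637789 + (-0.637789 − (-0.637072))/63 = -0.637800

-0.6378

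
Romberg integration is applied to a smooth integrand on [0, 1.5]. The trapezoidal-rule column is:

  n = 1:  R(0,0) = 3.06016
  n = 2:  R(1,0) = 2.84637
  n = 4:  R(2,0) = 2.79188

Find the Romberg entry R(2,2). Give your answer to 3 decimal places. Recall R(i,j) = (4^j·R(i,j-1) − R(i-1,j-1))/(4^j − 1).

R(1,1) = (4·2.84637 − 3.06016) / 3 = 2.77511
R(2,1) = (4·2.79188 − 2.84637) / 3 = 2.77372
R(2,2) = 2.77372 + (2.77372 − 2.77511)/15 = 2.77363

2.774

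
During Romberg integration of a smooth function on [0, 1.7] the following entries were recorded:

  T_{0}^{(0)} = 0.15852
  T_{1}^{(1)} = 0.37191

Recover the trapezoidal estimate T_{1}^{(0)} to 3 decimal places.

0.319

From T_{1}^{(1)} = (4·T_{1}^{(0)} − T_{0}^{(0)})/3, solve for T_{1}^{(0)}:
4·T_{1}^{(0)} = 3·0.37191 + 0.15852 = 1.27425
T_{1}^{(0)} = 0.31856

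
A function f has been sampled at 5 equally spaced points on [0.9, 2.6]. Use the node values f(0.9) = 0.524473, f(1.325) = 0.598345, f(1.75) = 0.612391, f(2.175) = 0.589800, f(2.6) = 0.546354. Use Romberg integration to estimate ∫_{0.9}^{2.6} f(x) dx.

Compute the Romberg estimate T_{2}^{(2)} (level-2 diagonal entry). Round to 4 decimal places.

T_{0}^{(0)} (trapezoid, 1 panel, h=1.7000): 0.910203
T_{1}^{(0)} (trapezoid, 2 panels, h=0.8500): 0.975634
T_{2}^{(0)} (trapezoid, 4 panels, h=0.4250): 0.992779
T_{1}^{(1)} = 0.975634 + (0.975634 − 0.910203)/3 = 0.997444
T_{2}^{(1)} = 0.992779 + (0.992779 − 0.975634)/3 = 0.998494
T_{2}^{(2)} = 0.998494 + (0.998494 − 0.997444)/15 = 0.998564

0.9986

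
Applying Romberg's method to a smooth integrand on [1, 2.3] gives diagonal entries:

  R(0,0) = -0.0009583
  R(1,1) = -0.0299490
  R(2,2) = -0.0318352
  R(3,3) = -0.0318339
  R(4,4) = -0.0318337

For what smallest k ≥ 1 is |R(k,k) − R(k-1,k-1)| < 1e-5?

|R(1,1) − R(0,0)| = 0.0289907 ≥ 1e-5
|R(2,2) − R(1,1)| = 0.0018862 ≥ 1e-5
|R(3,3) − R(2,2)| = 0.0000013 < 1e-5

k = 3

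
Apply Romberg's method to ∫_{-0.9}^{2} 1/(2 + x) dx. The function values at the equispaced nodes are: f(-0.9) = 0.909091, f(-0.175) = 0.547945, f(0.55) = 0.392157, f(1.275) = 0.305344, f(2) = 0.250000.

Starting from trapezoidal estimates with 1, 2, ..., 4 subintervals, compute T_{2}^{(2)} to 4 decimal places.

T_{0}^{(0)} (trapezoid, 1 panel, h=2.9000): 1.680682
T_{1}^{(0)} (trapezoid, 2 panels, h=1.4500): 1.408969
T_{2}^{(0)} (trapezoid, 4 panels, h=0.7250): 1.323119
T_{1}^{(1)} = 1.408969 + (1.408969 − 1.680682)/3 = 1.318398
T_{2}^{(1)} = 1.323119 + (1.323119 − 1.408969)/3 = 1.294502
T_{2}^{(2)} = 1.294502 + (1.294502 − 1.318398)/15 = 1.292909

1.2929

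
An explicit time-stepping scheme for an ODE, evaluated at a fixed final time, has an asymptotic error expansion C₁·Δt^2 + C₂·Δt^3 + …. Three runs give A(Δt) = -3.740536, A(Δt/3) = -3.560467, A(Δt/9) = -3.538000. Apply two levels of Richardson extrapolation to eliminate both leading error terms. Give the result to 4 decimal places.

First eliminate the Δt^2 term (factor 3^2 = 9):
  B₁ = (9·(-3.560467) − (-3.740536))/8 = -3.537958
  B₂ = (9·(-3.538000) − (-3.560467))/8 = -3.535192
Then eliminate the Δt^3 term (factor 3^3 = 27):
  (27·(-3.535192) − (-3.537958))/26 = -3.535086

-3.5351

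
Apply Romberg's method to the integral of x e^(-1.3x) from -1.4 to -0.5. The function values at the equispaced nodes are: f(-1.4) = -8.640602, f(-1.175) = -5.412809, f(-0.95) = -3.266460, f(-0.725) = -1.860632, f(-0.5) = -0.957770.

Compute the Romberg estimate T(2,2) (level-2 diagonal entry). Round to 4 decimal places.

-3.3914

T(0,0) (trapezoid, 1 panel, h=0.9000): -4.319267
T(1,0) (trapezoid, 2 panels, h=0.4500): -3.629541
T(2,0) (trapezoid, 4 panels, h=0.2250): -3.451295
T(1,1) = -3.629541 + (-3.629541 − (-4.319267))/3 = -3.399632
T(2,1) = -3.451295 + (-3.451295 − (-3.629541))/3 = -3.391880
T(2,2) = -3.391880 + (-3.391880 − (-3.399632))/15 = -3.391363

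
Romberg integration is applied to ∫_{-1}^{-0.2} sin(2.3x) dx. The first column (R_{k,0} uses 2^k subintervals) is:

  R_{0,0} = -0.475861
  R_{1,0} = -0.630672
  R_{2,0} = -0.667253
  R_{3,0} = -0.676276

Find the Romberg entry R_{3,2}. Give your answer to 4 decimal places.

-0.6793

Richardson extrapolation on the trapezoidal column (denominator 4−1=3):
R_{2,1} = -0.667253 + (-0.667253 − (-0.630672))/3 = -0.679447
R_{3,1} = (4·(-0.676276) − (-0.667253)) / 3 = -0.679284
R_{3,2} = (16·(-0.679284) − (-0.679447)) / 15 = -0.679273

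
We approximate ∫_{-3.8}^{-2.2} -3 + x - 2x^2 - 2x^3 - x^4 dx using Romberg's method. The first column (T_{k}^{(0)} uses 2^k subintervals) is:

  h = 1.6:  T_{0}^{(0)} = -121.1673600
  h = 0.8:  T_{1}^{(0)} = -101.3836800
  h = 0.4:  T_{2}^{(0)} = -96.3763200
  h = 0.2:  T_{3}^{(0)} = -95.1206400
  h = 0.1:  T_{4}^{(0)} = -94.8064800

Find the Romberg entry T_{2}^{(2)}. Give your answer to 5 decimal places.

-94.70174

T_{1}^{(1)} = -101.3836800 + (-101.3836800 − (-121.1673600))/3 = -94.7891200
T_{2}^{(1)} = -96.3763200 + (-96.3763200 − (-101.3836800))/3 = -94.7072000
T_{2}^{(2)} = -94.7072000 + (-94.7072000 − (-94.7891200))/15 = -94.7017387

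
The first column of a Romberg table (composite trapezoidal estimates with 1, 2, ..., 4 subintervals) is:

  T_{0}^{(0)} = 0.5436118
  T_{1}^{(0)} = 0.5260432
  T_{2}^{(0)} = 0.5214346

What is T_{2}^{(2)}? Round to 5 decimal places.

0.51988

Richardson extrapolation on the trapezoidal column (denominator 4−1=3):
T_{1}^{(1)} = 0.5260432 + (0.5260432 − 0.5436118)/3 = 0.5201870
T_{2}^{(1)} = (4·0.5214346 − 0.5260432) / 3 = 0.5198984
T_{2}^{(2)} = (16·0.5198984 − 0.5201870) / 15 = 0.5198792
(Column j=1 coincides with Simpson's rule on the same nodes.)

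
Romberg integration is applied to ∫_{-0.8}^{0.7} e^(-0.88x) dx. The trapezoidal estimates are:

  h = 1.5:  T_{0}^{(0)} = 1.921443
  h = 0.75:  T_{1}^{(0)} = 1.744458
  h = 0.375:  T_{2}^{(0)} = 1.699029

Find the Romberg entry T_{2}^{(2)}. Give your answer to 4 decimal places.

T_{1}^{(1)} = 1.744458 + (1.744458 − 1.921443)/3 = 1.685463
T_{2}^{(1)} = 1.699029 + (1.699029 − 1.744458)/3 = 1.683886
T_{2}^{(2)} = 1.683886 + (1.683886 − 1.685463)/15 = 1.683781

1.6838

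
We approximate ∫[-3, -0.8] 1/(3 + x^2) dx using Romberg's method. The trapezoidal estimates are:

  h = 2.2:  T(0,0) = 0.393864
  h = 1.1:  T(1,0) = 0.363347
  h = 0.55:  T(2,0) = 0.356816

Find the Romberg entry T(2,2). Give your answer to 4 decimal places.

Richardson extrapolation on the trapezoidal column (denominator 4−1=3):
T(1,1) = 0.363347 + (0.363347 − 0.393864)/3 = 0.353175
T(2,1) = (4·0.356816 − 0.363347) / 3 = 0.354639
T(2,2) = (16·0.354639 − 0.353175) / 15 = 0.354737

0.3547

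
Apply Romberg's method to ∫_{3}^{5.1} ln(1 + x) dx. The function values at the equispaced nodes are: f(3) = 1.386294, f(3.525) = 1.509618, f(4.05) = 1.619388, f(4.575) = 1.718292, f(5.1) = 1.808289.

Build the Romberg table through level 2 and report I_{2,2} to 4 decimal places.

I_{0,0} (trapezoid, 1 panel, h=2.1000): 3.354312
I_{1,0} (trapezoid, 2 panels, h=1.0500): 3.377513
I_{2,0} (trapezoid, 4 panels, h=0.5250): 3.383409
I_{1,1} = 3.377513 + (3.377513 − 3.354312)/3 = 3.385247
I_{2,1} = 3.383409 + (3.383409 − 3.377513)/3 = 3.385374
I_{2,2} = 3.385374 + (3.385374 − 3.385247)/15 = 3.385382

3.3854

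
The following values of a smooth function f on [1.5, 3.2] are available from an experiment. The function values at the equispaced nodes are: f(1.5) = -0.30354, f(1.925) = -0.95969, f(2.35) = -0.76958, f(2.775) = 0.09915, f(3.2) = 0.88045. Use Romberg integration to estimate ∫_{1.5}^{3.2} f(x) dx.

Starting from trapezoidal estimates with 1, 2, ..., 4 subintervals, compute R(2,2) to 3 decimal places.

-0.618

R(0,0) (trapezoid, 1 panel, h=1.7000): 0.49037
R(1,0) (trapezoid, 2 panels, h=0.8500): -0.40896
R(2,0) (trapezoid, 4 panels, h=0.4250): -0.57021
R(1,1) = -0.40896 + (-0.40896 − 0.49037)/3 = -0.70874
R(2,1) = -0.57021 + (-0.57021 − (-0.40896))/3 = -0.62396
R(2,2) = -0.62396 + (-0.62396 − (-0.70874))/15 = -0.61831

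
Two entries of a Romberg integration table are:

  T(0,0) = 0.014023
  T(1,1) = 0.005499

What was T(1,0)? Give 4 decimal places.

From T(1,1) = (4·T(1,0) − T(0,0))/3, solve for T(1,0):
4·T(1,0) = 3·0.005499 + 0.014023 = 0.030520
T(1,0) = 0.007630

0.0076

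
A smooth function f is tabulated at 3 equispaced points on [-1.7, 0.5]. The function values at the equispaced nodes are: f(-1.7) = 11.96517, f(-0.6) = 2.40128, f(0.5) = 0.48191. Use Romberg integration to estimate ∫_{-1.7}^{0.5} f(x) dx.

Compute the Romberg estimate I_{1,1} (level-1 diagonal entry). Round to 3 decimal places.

8.086

I_{0,0} (trapezoid, 1 panel, h=2.2000): 13.69179
I_{1,0} (trapezoid, 2 panels, h=1.1000): 9.48730
I_{1,1} = 9.48730 + (9.48730 − 13.69179)/3 = 8.08580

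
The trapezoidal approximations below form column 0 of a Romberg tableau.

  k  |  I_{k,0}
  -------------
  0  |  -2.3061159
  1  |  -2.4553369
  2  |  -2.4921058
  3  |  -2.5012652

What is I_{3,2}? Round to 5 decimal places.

Richardson extrapolation on the trapezoidal column (denominator 4−1=3):
I_{2,1} = -2.4921058 + (-2.4921058 − (-2.4553369))/3 = -2.5043621
I_{3,1} = (4·(-2.5012652) − (-2.4921058)) / 3 = -2.5043183
I_{3,2} = -2.5043183 + (-2.5043183 − (-2.5043621))/15 = -2.5043154

-2.50432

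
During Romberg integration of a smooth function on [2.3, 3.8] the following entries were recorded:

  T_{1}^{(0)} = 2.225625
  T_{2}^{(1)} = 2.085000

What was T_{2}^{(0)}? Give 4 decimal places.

From T_{2}^{(1)} = (4·T_{2}^{(0)} − T_{1}^{(0)})/3, solve for T_{2}^{(0)}:
4·T_{2}^{(0)} = 3·2.085000 + 2.225625 = 8.480625
T_{2}^{(0)} = 2.120156

2.1202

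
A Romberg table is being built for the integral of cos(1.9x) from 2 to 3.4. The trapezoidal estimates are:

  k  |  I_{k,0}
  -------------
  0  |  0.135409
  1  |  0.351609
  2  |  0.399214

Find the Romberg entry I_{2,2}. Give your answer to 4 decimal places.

0.4145

Richardson extrapolation on the trapezoidal column (denominator 4−1=3):
I_{1,1} = (4·0.351609 − 0.135409) / 3 = 0.423676
I_{2,1} = (4·0.399214 − 0.351609) / 3 = 0.415082
I_{2,2} = (16·0.415082 − 0.423676) / 15 = 0.414509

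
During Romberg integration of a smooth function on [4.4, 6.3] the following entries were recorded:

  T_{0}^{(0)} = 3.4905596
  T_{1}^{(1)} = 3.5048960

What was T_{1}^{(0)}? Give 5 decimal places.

From T_{1}^{(1)} = (4·T_{1}^{(0)} − T_{0}^{(0)})/3, solve for T_{1}^{(0)}:
4·T_{1}^{(0)} = 3·3.5048960 + 3.4905596 = 14.0052476
T_{1}^{(0)} = 3.5013119

3.50131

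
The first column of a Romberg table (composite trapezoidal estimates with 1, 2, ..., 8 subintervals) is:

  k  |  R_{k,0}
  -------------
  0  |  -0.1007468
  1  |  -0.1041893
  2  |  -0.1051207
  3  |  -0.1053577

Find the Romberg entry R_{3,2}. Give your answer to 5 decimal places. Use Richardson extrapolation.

-0.10544

R_{2,1} = -0.1051207 + (-0.1051207 − (-0.1041893))/3 = -0.1054312
R_{3,1} = (4·(-0.1053577) − (-0.1051207)) / 3 = -0.1054367
R_{3,2} = (16·(-0.1054367) − (-0.1054312)) / 15 = -0.1054371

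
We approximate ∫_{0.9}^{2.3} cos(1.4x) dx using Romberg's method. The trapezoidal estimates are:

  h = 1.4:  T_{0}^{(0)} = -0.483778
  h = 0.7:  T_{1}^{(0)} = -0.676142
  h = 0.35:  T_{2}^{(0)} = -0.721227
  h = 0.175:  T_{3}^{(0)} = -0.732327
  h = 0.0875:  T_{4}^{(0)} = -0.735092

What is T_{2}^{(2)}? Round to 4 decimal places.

-0.7360

Richardson extrapolation on the trapezoidal column (denominator 4−1=3):
T_{1}^{(1)} = (4·(-0.676142) − (-0.483778)) / 3 = -0.740263
T_{2}^{(1)} = (4·(-0.721227) − (-0.676142)) / 3 = -0.736255
T_{2}^{(2)} = (16·(-0.736255) − (-0.740263)) / 15 = -0.735988
(Column j=1 coincides with Simpson's rule on the same nodes.)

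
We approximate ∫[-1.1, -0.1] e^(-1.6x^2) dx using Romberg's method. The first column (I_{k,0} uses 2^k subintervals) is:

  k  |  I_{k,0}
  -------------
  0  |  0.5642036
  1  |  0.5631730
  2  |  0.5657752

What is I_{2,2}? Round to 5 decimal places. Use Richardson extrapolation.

0.56690

I_{1,1} = 0.5631730 + (0.5631730 − 0.5642036)/3 = 0.5628295
I_{2,1} = 0.5657752 + (0.5657752 − 0.5631730)/3 = 0.5666426
I_{2,2} = 0.5666426 + (0.5666426 − 0.5628295)/15 = 0.5668968
(Column j=1 coincides with Simpson's rule on the same nodes.)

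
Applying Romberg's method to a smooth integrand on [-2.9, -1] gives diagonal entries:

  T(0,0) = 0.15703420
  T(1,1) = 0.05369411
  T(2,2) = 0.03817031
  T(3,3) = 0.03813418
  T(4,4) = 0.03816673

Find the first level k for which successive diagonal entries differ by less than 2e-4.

|T(1,1) − T(0,0)| = 0.10334009 ≥ 2e-4
|T(2,2) − T(1,1)| = 0.01552380 ≥ 2e-4
|T(3,3) − T(2,2)| = 0.00003613 < 2e-4

k = 3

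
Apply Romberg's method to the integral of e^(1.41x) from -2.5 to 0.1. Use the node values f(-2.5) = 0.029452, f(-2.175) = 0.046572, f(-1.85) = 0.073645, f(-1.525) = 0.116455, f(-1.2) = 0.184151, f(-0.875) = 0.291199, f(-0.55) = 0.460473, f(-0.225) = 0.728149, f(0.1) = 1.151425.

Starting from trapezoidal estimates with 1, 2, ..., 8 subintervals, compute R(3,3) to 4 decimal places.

0.7957

R(0,0) (trapezoid, 1 panel, h=2.6000): 1.535140
R(1,0) (trapezoid, 2 panels, h=1.3000): 1.006966
R(2,0) (trapezoid, 4 panels, h=0.6500): 0.850660
R(3,0) (trapezoid, 8 panels, h=0.3250): 0.809602
R(1,1) = 1.006966 + (1.006966 − 1.535140)/3 = 0.830908
R(2,1) = 0.850660 + (0.850660 − 1.006966)/3 = 0.798558
R(3,1) = 0.809602 + (0.809602 − 0.850660)/3 = 0.795916
R(2,2) = 0.798558 + (0.798558 − 0.830908)/15 = 0.796401
R(3,2) = 0.795916 + (0.795916 − 0.798558)/15 = 0.795740
R(3,3) = 0.795740 + (0.795740 − 0.796401)/63 = 0.795730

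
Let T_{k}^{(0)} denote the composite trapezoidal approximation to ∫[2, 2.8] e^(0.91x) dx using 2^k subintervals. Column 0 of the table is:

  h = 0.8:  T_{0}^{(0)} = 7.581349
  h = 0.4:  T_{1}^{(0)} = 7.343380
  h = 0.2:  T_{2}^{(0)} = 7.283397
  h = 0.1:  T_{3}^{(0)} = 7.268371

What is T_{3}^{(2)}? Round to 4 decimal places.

7.2634

T_{2}^{(1)} = (4·7.283397 − 7.343380) / 3 = 7.263403
T_{3}^{(1)} = 7.268371 + (7.268371 − 7.283397)/3 = 7.263362
T_{3}^{(2)} = (16·7.263362 − 7.263403) / 15 = 7.263359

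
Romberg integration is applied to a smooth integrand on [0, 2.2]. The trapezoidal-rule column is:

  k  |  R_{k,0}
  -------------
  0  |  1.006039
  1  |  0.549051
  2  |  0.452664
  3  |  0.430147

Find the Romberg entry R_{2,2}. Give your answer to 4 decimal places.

Richardson extrapolation on the trapezoidal column (denominator 4−1=3):
R_{1,1} = 0.549051 + (0.549051 − 1.006039)/3 = 0.396722
R_{2,1} = 0.452664 + (0.452664 − 0.549051)/3 = 0.420535
R_{2,2} = 0.420535 + (0.420535 − 0.396722)/15 = 0.422123

0.4221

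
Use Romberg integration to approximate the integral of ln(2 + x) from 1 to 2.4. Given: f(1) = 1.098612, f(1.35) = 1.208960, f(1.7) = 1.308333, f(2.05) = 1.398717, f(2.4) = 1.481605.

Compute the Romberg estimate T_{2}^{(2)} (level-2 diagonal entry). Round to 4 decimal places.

1.8232

T_{0}^{(0)} (trapezoid, 1 panel, h=1.4000): 1.806152
T_{1}^{(0)} (trapezoid, 2 panels, h=0.7000): 1.818909
T_{2}^{(0)} (trapezoid, 4 panels, h=0.3500): 1.822141
T_{1}^{(1)} = 1.818909 + (1.818909 − 1.806152)/3 = 1.823161
T_{2}^{(1)} = 1.822141 + (1.822141 − 1.818909)/3 = 1.823218
T_{2}^{(2)} = 1.823218 + (1.823218 − 1.823161)/15 = 1.823222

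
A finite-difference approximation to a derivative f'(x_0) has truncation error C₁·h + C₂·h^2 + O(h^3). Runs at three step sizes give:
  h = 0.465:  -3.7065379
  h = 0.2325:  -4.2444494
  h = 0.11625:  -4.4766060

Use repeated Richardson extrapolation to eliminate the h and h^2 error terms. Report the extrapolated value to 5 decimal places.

First eliminate the h term (factor 2^1 = 2):
  B₁ = (2·(-4.2444494) − (-3.7065379))/1 = -4.7823609
  B₂ = (2·(-4.4766060) − (-4.2444494))/1 = -4.7087626
Then eliminate the h^2 term (factor 2^2 = 4):
  (4·(-4.7087626) − (-4.7823609))/3 = -4.6842298

-4.68423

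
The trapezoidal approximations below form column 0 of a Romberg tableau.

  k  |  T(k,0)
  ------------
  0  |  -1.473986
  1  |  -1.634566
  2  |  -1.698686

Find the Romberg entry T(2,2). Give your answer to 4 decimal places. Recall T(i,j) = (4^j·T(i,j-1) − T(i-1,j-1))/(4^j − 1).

T(1,1) = (4·(-1.634566) − (-1.473986)) / 3 = -1.688093
T(2,1) = (4·(-1.698686) − (-1.634566)) / 3 = -1.720059
T(2,2) = (16·(-1.720059) − (-1.688093)) / 15 = -1.722190

-1.7222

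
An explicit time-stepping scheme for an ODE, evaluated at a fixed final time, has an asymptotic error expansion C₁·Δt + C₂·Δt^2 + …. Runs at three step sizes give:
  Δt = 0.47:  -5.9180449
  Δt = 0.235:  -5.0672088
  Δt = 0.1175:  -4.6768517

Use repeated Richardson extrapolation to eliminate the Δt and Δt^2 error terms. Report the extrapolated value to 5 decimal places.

-4.30987

First eliminate the Δt term (factor 2^1 = 2):
  B₁ = (2·(-5.0672088) − (-5.9180449))/1 = -4.2163727
  B₂ = (2·(-4.6768517) − (-5.0672088))/1 = -4.2864946
Then eliminate the Δt^2 term (factor 2^2 = 4):
  (4·(-4.2864946) − (-4.2163727))/3 = -4.3098686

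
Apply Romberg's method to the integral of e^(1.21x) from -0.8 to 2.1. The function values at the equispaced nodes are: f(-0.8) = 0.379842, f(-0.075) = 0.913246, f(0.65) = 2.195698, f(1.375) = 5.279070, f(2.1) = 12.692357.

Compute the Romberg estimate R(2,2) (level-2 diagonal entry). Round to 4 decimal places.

10.1825

R(0,0) (trapezoid, 1 panel, h=2.9000): 18.954689
R(1,0) (trapezoid, 2 panels, h=1.4500): 12.661106
R(2,0) (trapezoid, 4 panels, h=0.7250): 10.819982
R(1,1) = 12.661106 + (12.661106 − 18.954689)/3 = 10.563245
R(2,1) = 10.819982 + (10.819982 − 12.661106)/3 = 10.206274
R(2,2) = 10.206274 + (10.206274 − 10.563245)/15 = 10.182476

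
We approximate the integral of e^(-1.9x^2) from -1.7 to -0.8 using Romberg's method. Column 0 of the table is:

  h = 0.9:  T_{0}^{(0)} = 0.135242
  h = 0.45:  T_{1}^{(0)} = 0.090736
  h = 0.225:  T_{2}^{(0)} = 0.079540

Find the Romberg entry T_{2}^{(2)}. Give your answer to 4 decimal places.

0.0758

T_{1}^{(1)} = (4·0.090736 − 0.135242) / 3 = 0.075901
T_{2}^{(1)} = (4·0.079540 − 0.090736) / 3 = 0.075808
T_{2}^{(2)} = 0.075808 + (0.075808 − 0.075901)/15 = 0.075802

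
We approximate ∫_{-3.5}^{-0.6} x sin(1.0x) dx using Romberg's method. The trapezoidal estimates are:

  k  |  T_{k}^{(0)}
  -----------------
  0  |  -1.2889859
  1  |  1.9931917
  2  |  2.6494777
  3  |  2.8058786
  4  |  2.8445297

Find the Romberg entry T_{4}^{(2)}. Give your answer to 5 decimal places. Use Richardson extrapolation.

T_{3}^{(1)} = 2.8058786 + (2.8058786 − 2.6494777)/3 = 2.8580122
T_{4}^{(1)} = (4·2.8445297 − 2.8058786) / 3 = 2.8574134
T_{4}^{(2)} = (16·2.8574134 − 2.8580122) / 15 = 2.8573735

2.85737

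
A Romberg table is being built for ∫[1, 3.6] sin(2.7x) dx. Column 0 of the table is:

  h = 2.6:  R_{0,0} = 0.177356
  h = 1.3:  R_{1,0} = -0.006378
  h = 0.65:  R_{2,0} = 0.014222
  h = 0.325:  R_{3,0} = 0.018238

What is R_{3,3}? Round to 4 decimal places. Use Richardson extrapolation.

R_{1,1} = -0.006378 + (-0.006378 − 0.177356)/3 = -0.067623
R_{2,1} = (4·0.014222 − (-0.006378)) / 3 = 0.021089
R_{3,1} = (4·0.018238 − 0.014222) / 3 = 0.019577
R_{2,2} = 0.021089 + (0.021089 − (-0.067623))/15 = 0.027003
R_{3,2} = 0.019577 + (0.019577 − 0.021089)/15 = 0.019476
R_{3,3} = (64·0.019476 − 0.027003) / 63 = 0.019357

0.0194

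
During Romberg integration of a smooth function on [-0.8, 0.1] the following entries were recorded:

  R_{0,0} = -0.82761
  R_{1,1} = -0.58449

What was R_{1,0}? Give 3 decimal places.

From R_{1,1} = (4·R_{1,0} − R_{0,0})/3, solve for R_{1,0}:
4·R_{1,0} = 3·(-0.58449) + (-0.82761) = -2.58108
R_{1,0} = -0.64527

-0.645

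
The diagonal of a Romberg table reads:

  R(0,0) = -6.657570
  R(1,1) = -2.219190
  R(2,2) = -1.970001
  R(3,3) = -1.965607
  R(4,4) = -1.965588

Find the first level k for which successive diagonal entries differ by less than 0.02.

k = 3

|R(1,1) − R(0,0)| = 4.438380 ≥ 0.02
|R(2,2) − R(1,1)| = 0.249189 ≥ 0.02
|R(3,3) − R(2,2)| = 0.004394 < 0.02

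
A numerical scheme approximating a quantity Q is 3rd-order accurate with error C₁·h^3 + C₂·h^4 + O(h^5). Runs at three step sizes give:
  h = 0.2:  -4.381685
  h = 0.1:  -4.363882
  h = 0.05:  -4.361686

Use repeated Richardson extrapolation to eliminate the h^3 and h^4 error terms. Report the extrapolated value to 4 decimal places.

-4.3614

First eliminate the h^3 term (factor 2^3 = 8):
  B₁ = (8·(-4.363882) − (-4.381685))/7 = -4.361339
  B₂ = (8·(-4.361686) − (-4.363882))/7 = -4.361372
Then eliminate the h^4 term (factor 2^4 = 16):
  (16·(-4.361372) − (-4.361339))/15 = -4.361374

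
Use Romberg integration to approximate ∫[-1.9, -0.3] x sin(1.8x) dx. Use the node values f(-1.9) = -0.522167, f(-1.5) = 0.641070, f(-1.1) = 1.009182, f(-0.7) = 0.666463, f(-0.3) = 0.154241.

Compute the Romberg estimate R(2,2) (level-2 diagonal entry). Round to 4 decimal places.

0.9133

R(0,0) (trapezoid, 1 panel, h=1.6000): -0.294341
R(1,0) (trapezoid, 2 panels, h=0.8000): 0.660175
R(2,0) (trapezoid, 4 panels, h=0.4000): 0.853101
R(1,1) = 0.660175 + (0.660175 − (-0.294341))/3 = 0.978347
R(2,1) = 0.853101 + (0.853101 − 0.660175)/3 = 0.917410
R(2,2) = 0.917410 + (0.917410 − 0.978347)/15 = 0.913348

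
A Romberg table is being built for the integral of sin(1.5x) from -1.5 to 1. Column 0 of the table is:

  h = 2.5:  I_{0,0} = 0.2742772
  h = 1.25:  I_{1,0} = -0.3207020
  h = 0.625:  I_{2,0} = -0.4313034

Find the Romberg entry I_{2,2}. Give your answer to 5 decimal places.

-0.46478

I_{1,1} = -0.3207020 + (-0.3207020 − 0.2742772)/3 = -0.5190284
I_{2,1} = (4·(-0.4313034) − (-0.3207020)) / 3 = -0.4681705
I_{2,2} = -0.4681705 + (-0.4681705 − (-0.5190284))/15 = -0.4647800
(Column j=1 coincides with Simpson's rule on the same nodes.)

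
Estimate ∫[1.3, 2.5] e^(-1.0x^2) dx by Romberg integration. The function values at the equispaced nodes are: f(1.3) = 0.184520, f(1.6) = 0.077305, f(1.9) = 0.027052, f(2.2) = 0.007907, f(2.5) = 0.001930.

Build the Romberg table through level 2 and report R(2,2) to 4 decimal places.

R(0,0) (trapezoid, 1 panel, h=1.2000): 0.111870
R(1,0) (trapezoid, 2 panels, h=0.6000): 0.072166
R(2,0) (trapezoid, 4 panels, h=0.3000): 0.061647
R(1,1) = 0.072166 + (0.072166 − 0.111870)/3 = 0.058931
R(2,1) = 0.061647 + (0.061647 − 0.072166)/3 = 0.058141
R(2,2) = 0.058141 + (0.058141 − 0.058931)/15 = 0.058088

0.0581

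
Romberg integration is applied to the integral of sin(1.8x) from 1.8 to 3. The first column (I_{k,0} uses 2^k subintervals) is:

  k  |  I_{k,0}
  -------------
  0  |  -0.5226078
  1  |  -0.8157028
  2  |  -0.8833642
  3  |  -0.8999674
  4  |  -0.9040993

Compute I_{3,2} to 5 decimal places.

-0.90547

I_{2,1} = (4·(-0.8833642) − (-0.8157028)) / 3 = -0.9059180
I_{3,1} = -0.8999674 + (-0.8999674 − (-0.8833642))/3 = -0.9055018
I_{3,2} = -0.9055018 + (-0.9055018 − (-0.9059180))/15 = -0.9054741
(Column j=1 coincides with Simpson's rule on the same nodes.)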